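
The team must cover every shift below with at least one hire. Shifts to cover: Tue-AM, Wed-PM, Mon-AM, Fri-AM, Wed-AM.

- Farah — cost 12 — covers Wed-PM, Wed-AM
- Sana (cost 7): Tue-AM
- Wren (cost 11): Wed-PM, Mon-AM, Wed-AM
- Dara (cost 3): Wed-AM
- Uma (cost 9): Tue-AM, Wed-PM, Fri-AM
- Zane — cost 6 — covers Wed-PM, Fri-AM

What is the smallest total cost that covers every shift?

20

The greedy cost-per-new-shift heuristic would pick Dara, Uma, and Wren for 23, but a cheaper cover exists.
Choose Wren and Uma: together they cover Tue-AM, Wed-PM, Mon-AM, Fri-AM, Wed-AM — every shift.
Total cost: 11 + 9 = 20.
No cover costs less than 20.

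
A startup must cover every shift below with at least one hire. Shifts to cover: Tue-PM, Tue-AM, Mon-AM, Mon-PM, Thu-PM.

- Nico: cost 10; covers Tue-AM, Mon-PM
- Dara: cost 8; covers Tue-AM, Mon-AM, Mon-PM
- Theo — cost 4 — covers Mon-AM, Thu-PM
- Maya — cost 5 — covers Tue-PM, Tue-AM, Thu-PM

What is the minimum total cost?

This is a weighted set-cover instance.
Choose Dara and Maya: together they cover Tue-PM, Tue-AM, Mon-AM, Mon-PM, Thu-PM — every shift.
Total cost: 8 + 5 = 13.
No cover costs less than 13.

13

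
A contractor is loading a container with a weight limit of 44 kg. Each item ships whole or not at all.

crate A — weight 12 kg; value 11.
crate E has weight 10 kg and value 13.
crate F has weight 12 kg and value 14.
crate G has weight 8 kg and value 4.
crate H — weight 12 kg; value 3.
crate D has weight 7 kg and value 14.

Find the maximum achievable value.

This is a 0-1 knapsack instance.
Allowing fractional choices, the relaxed optimum would be about 53.5, but items are indivisible.
crate A + crate E + crate F + crate D: weight 12 + 10 + 12 + 7 = 41 ≤ 44, value 11 + 13 + 14 + 14 = 52.
crate E + crate F + crate G + crate D: weight 10 + 12 + 8 + 7 = 37 ≤ 44, value 13 + 14 + 4 + 14 = 45.
Best is crate A, crate E, crate F, and crate D with total value 52.

52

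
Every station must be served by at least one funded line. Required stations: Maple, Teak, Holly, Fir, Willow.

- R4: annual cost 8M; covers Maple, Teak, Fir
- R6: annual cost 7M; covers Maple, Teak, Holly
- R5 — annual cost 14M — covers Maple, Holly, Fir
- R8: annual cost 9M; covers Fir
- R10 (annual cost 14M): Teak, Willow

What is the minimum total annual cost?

28

This is an integer covering problem.
Choose R5 and R10: together they cover Maple, Teak, Holly, Fir, Willow — every station.
Total annual cost: 14 + 14 = 28.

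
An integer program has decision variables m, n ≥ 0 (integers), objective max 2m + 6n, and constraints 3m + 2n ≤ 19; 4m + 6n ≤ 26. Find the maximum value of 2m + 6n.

24

The continuous relaxation peaks at (0, 4.33) with value 26.00; rounding to a feasible lattice point costs some objective.
(m,n)=(0,4): 3·0+2·4=8≤19, 4·0+6·4=24≤26, objective 24.
(m,n)=(1,3): 3·1+2·3=9≤19, 4·1+6·3=22≤26, objective 20.
(m,n)=(0,3): 3·0+2·3=6≤19, 4·0+6·3=18≤26, objective 18.
Maximum is 24 at (m,n)=(0,4).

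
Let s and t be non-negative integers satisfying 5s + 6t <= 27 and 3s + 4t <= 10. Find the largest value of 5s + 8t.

Relaxing integrality, the LP optimum is 20.00 at (s,t) = (0, 2.5), which is not an integer point.
(s,t)=(2,1): 5·2+6·1=16≤27, 3·2+4·1=10≤10, objective 18.
(s,t)=(0,2): 5·0+6·2=12≤27, 3·0+4·2=8≤10, objective 16.
(s,t)=(3,0): 5·3+6·0=15≤27, 3·3+4·0=9≤10, objective 15.
The best lattice point is (2,1), giving 18.

18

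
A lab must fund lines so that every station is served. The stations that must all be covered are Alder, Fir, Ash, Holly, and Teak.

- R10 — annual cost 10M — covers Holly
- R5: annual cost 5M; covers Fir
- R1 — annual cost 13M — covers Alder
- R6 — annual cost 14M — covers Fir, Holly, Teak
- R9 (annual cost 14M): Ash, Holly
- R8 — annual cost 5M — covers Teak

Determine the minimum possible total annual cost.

37

The greedy cost-per-new-station heuristic would pick R6, R1, and R9 for 41, but a cheaper cover exists.
Choose R5, R1, R9, and R8: together they cover Alder, Fir, Ash, Holly, Teak — every station.
Total annual cost: 5 + 13 + 14 + 5 = 37.
No cover costs less than 37.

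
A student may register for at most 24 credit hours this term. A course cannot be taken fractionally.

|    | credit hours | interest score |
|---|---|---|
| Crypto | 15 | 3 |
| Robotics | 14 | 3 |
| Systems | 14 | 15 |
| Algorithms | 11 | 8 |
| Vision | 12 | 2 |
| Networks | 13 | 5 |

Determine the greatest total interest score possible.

15

This is an integer program with binary decision variables.
Allowing fractional choices, the relaxed optimum would be about 22.3, but courses are indivisible.
Algorithms + Networks: credit hours 11 + 13 = 24 ≤ 24, interest score 8 + 5 = 13.
Systems: credit hours 14 ≤ 24, interest score 15.
Best is Systems with total interest score 15.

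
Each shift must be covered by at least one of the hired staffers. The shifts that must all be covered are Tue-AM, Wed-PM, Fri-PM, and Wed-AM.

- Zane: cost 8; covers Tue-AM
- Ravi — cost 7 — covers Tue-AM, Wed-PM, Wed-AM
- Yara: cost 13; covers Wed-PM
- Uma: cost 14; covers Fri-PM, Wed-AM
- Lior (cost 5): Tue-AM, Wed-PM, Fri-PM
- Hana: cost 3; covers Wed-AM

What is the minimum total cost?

8

This is an integer covering problem.
Choose Lior and Hana: together they cover Tue-AM, Wed-PM, Fri-PM, Wed-AM — every shift.
Total cost: 5 + 3 = 8.
No cover costs less than 8.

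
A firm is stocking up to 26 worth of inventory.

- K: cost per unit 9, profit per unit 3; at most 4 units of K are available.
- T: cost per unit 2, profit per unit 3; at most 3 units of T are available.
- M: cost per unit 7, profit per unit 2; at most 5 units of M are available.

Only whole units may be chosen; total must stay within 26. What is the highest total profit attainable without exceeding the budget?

15

Take 2×K and 3×T: cost 24 ≤ 26, profit 2·3 + 3·3 = 15.
T has the best ratio (3/2) and is taken to its limit of 3; remaining capacity is filled optimally with the others.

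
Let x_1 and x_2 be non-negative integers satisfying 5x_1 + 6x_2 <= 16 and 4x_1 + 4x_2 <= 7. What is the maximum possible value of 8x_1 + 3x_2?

The continuous relaxation peaks at (1.75, 0) with value 14.00; rounding to a feasible lattice point costs some objective.
(x_1,x_2)=(1,0): 5·1+6·0=5≤16, 4·1+4·0=4≤7, objective 8.
(x_1,x_2)=(0,1): 5·0+6·1=6≤16, 4·0+4·1=4≤7, objective 3.
(x_1,x_2)=(0,0): 5·0+6·0=0≤16, 4·0+4·0=0≤7, objective 0.
Maximum is 8 at (x_1,x_2)=(1,0).

8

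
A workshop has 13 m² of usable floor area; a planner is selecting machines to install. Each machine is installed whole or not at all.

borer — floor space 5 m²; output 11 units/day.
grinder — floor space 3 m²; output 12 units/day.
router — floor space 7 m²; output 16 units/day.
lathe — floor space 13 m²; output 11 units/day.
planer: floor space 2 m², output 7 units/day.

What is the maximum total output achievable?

35

borer + grinder + planer: floor space 5 + 3 + 2 = 10 ≤ 13, output 11 + 12 + 7 = 30.
grinder + router: floor space 3 + 7 = 10 ≤ 13, output 12 + 16 = 28.
grinder + router + planer: floor space 3 + 7 + 2 = 12 ≤ 13, output 12 + 16 + 7 = 35.
Best is grinder, router, and planer with total output 35.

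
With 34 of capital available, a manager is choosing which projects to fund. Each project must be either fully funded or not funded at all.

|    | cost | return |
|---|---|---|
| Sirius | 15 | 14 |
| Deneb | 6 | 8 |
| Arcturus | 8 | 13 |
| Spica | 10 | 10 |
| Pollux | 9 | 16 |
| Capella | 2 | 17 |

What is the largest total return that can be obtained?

Treat it as a binary knapsack problem.
Allowing fractional choices, the relaxed optimum would be about 63.0, but projects are indivisible.
Arcturus + Spica + Pollux + Capella: cost 8 + 10 + 9 + 2 = 29 ≤ 34, return 13 + 10 + 16 + 17 = 56.
Sirius + Arcturus + Pollux + Capella: cost 15 + 8 + 9 + 2 = 34 ≤ 34, return 14 + 13 + 16 + 17 = 60.
Best is Sirius, Arcturus, Pollux, and Capella with total return 60.

60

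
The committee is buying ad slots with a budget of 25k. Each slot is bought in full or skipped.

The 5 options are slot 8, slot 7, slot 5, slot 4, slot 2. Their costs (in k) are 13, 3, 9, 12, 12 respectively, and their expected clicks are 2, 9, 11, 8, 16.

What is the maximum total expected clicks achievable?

36

Treat it as a binary knapsack problem.
Take slot 7, slot 5, and slot 2: cost 3 + 9 + 12 = 24 ≤ 25, expected clicks 9 + 11 + 16 = 36.
No other feasible combination does better.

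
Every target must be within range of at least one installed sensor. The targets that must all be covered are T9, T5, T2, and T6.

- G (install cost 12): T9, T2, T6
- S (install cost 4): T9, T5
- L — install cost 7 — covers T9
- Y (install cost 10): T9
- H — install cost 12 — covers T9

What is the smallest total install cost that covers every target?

Choose G and S: together they cover T9, T5, T2, T6 — every target.
Total install cost: 12 + 4 = 16.
No cover costs less than 16.

16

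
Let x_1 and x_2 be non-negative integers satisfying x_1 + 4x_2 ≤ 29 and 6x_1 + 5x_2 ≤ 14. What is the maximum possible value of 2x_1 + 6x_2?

The continuous relaxation peaks at (0, 2.8) with value 16.80; rounding to a feasible lattice point costs some objective.
(x_1,x_2)=(0,2): 1·0+4·2=8≤29, 6·0+5·2=10≤14, objective 12.
(x_1,x_2)=(1,1): 1·1+4·1=5≤29, 6·1+5·1=11≤14, objective 8.
(x_1,x_2)=(0,1): 1·0+4·1=4≤29, 6·0+5·1=5≤14, objective 6.
The best lattice point is (0,2), giving 12.

12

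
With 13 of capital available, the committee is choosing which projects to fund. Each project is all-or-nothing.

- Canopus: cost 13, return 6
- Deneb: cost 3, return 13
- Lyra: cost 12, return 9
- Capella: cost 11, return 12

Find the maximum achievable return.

13

Take Deneb: cost 3 ≤ 13, return 13.
No other feasible combination does better.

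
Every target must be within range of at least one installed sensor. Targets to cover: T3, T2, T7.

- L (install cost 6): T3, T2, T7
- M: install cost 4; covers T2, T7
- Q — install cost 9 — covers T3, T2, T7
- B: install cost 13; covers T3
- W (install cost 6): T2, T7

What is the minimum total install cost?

6

L alone covers T3, T2, T7 — every target.
Total install cost: 6.
No cover costs less than 6.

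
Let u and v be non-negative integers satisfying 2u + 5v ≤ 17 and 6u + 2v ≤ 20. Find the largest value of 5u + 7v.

Relaxing integrality, the LP optimum is 29.38 at (u,v) = (2.54, 2.38), which is not an integer point.
(u,v)=(1,3) is feasible, giving 26.
(u,v)=(2,2) is feasible, giving 24.
(u,v)=(3,1) is feasible, giving 22.
The best lattice point is (1,3), giving 26.

26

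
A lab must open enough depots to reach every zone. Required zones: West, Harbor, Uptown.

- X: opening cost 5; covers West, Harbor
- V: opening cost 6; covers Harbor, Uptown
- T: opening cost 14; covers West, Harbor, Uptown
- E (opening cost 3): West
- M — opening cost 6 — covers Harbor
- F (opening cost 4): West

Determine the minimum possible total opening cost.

9

The greedy cost-per-new-zone heuristic would pick X and V for 11, but a cheaper cover exists.
Choose V and E: together they cover West, Harbor, Uptown — every zone.
Total opening cost: 6 + 3 = 9.
No cover costs less than 9.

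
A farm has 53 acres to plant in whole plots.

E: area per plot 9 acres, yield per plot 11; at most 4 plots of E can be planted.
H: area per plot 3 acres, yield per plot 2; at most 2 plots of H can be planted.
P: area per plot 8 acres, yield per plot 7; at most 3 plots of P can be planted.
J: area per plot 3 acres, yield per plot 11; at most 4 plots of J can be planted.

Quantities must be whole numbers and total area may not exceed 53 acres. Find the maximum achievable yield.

90

J has the best ratio (11/3); taking only J gives at most 4×11 = 44 (stopped by the supply cap of 4).
Mixing does better — 4×E, 1×H, and 4×J: area 51 ≤ 53, yield 4·11 + 1·2 + 4·11 = 90.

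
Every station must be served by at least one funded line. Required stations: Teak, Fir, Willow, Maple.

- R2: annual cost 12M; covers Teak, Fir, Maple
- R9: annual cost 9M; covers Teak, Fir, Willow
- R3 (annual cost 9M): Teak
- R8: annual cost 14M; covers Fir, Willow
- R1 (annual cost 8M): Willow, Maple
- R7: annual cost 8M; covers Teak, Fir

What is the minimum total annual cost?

16

This is a weighted set-cover instance.
The greedy cost-per-new-station heuristic would pick R9 and R1 for 17, but a cheaper cover exists.
Choose R1 and R7: together they cover Teak, Fir, Willow, Maple — every station.
Total annual cost: 8 + 8 = 16.
No cover costs less than 16.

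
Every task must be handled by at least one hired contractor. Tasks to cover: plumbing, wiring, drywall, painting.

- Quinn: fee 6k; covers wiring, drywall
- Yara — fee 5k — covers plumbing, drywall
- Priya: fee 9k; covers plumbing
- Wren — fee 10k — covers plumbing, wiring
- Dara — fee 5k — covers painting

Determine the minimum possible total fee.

16

Choose Quinn, Yara, and Dara: together they cover plumbing, wiring, drywall, painting — every task.
Total fee: 6 + 5 + 5 = 16.
No cover costs less than 16.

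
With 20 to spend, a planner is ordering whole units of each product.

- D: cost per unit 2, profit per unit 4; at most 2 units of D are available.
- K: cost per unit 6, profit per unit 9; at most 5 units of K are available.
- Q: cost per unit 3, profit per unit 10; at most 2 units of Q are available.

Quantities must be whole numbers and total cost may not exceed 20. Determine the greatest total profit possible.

42

This is a bounded integer knapsack.
Q has the best ratio (10/3); taking only Q gives at most 2×10 = 20 (stopped by the supply cap of 2).
Mixing does better — 1×D, 2×K, and 2×Q: cost 20 ≤ 20, profit 1·4 + 2·9 + 2·10 = 42.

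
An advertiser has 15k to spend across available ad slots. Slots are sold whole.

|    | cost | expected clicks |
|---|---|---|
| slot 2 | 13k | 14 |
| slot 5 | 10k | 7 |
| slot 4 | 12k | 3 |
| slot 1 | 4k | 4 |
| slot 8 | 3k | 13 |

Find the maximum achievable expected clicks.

Allowing fractional choices, the relaxed optimum would be about 25.9, but ad slots are indivisible.
slot 5 + slot 8: cost 10 + 3 = 13 ≤ 15, expected clicks 7 + 13 = 20.
slot 1 + slot 8: cost 4 + 3 = 7 ≤ 15, expected clicks 4 + 13 = 17.
slot 4 + slot 8: cost 12 + 3 = 15 ≤ 15, expected clicks 3 + 13 = 16.
Best is slot 5 and slot 8 with total expected clicks 20.

20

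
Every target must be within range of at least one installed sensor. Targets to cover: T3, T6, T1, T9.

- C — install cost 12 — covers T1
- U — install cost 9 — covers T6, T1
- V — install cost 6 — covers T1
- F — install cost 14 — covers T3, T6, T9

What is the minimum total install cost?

This is a weighted set-cover instance.
Choose V and F: together they cover T3, T6, T1, T9 — every target.
Total install cost: 6 + 14 = 20.

20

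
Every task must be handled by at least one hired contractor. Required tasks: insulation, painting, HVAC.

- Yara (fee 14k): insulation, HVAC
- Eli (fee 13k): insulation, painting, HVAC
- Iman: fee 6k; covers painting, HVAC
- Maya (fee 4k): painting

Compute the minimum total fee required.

13

The greedy cost-per-new-task heuristic would pick Iman and Eli for 19, but a cheaper cover exists.
Eli alone covers insulation, painting, HVAC — every task.
Total fee: 13.
No cover costs less than 13.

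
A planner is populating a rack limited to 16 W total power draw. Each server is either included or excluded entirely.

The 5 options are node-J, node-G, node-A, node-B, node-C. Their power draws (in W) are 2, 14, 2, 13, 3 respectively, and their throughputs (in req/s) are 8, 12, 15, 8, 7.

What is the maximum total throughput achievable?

Take node-J, node-A, and node-C: power draw 2 + 2 + 3 = 7 ≤ 16, throughput 8 + 15 + 7 = 30.
No other feasible combination does better.

30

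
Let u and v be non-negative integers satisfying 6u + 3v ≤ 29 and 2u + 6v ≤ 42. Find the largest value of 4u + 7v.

(u,v)=(0,7): 6·0+3·7=21≤29, 2·0+6·7=42≤42, objective 49.
(u,v)=(1,6): 6·1+3·6=24≤29, 2·1+6·6=38≤42, objective 46.
(u,v)=(2,5): 6·2+3·5=27≤29, 2·2+6·5=34≤42, objective 43.
No feasible integer point exceeds 49.

49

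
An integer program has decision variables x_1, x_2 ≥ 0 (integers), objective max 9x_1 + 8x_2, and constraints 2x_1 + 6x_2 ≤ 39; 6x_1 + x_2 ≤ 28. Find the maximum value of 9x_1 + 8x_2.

Relaxing integrality, the LP optimum is 76.03 at (x_1,x_2) = (3.79, 5.24), which is not an integer point.
(x_1,x_2)=(4,4): 2·4+6·4=32≤39, 6·4+1·4=28≤28, objective 68.
(x_1,x_2)=(3,5): 2·3+6·5=36≤39, 6·3+1·5=23≤28, objective 67.
(x_1,x_2)=(4,3): 2·4+6·3=26≤39, 6·4+1·3=27≤28, objective 60.
(x_1,x_2)=(3,4): 2·3+6·4=30≤39, 6·3+1·4=22≤28, objective 59.
Maximum is 68 at (x_1,x_2)=(4,4).

68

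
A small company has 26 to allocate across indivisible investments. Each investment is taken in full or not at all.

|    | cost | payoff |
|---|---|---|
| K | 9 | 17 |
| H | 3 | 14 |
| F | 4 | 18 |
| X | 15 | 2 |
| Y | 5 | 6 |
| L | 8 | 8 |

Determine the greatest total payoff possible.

57

K + H + F + Y: cost 9 + 3 + 4 + 5 = 21 ≤ 26, payoff 17 + 14 + 18 + 6 = 55.
K + H + F: cost 9 + 3 + 4 = 16 ≤ 26, payoff 17 + 14 + 18 = 49.
K + H + F + L: cost 9 + 3 + 4 + 8 = 24 ≤ 26, payoff 17 + 14 + 18 + 8 = 57.
Best is K, H, F, and L with total payoff 57.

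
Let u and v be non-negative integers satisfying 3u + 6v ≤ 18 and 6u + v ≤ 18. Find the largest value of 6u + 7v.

Relaxing integrality, the LP optimum is 27.82 at (u,v) = (2.73, 1.64), which is not an integer point.
(u,v)=(2,2): 3·2+6·2=18≤18, 6·2+1·2=14≤18, objective 26.
(u,v)=(1,2): 3·1+6·2=15≤18, 6·1+1·2=8≤18, objective 20.
(u,v)=(2,1): 3·2+6·1=12≤18, 6·2+1·1=13≤18, objective 19.
(u,v)=(3,0): 3·3+6·0=9≤18, 6·3+1·0=18≤18, objective 18.
No feasible integer point exceeds 26.

26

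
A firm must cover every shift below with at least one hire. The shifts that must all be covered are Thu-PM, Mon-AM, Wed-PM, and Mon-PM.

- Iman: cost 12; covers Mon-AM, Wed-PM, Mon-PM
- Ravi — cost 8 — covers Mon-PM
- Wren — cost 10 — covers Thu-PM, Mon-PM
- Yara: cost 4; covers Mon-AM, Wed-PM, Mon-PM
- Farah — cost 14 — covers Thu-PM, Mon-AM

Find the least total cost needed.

14

Choose Wren and Yara: together they cover Thu-PM, Mon-AM, Wed-PM, Mon-PM — every shift.
Total cost: 10 + 4 = 14.
No cover costs less than 14.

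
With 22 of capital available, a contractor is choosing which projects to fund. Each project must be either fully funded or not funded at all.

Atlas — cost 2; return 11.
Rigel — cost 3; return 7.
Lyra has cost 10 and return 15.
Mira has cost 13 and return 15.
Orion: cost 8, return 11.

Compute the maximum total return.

37

Take Atlas, Lyra, and Orion: cost 2 + 10 + 8 = 20 ≤ 22, return 11 + 15 + 11 = 37.
No other feasible combination does better.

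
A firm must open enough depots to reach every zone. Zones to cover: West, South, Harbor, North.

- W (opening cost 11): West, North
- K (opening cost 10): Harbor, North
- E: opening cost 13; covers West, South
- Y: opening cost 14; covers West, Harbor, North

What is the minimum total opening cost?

23

This is a weighted set-cover instance.
Choose K and E: together they cover West, South, Harbor, North — every zone.
Total opening cost: 10 + 13 = 23.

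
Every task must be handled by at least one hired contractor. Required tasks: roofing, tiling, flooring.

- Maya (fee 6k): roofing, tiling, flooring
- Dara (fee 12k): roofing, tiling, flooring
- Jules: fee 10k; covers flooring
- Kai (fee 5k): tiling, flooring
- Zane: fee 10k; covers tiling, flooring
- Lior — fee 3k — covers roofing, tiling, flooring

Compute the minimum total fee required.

Lior alone covers roofing, tiling, flooring — every task.
Total fee: 3.
No cover costs less than 3.

3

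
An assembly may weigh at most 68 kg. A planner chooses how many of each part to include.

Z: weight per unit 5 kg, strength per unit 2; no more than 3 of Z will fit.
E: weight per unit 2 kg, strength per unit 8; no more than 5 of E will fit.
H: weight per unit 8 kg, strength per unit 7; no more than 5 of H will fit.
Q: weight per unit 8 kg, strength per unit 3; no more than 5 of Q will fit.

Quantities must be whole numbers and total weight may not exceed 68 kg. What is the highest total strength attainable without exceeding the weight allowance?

82

2×Z, 5×E, 5×H, and 1×Q: weight 68 ≤ 68, strength 2·2 + 5·8 + 5·7 + 1·3 = 82.
5×E, 5×H, and 2×Q: weight 66 ≤ 68, strength 5·8 + 5·7 + 2·3 = 81.
Best is 82.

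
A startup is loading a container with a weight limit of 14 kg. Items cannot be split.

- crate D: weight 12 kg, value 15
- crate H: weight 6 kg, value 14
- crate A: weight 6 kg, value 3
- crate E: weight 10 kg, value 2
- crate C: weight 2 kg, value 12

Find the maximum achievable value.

crate D + crate C: weight 12 + 2 = 14 ≤ 14, value 15 + 12 = 27.
crate H + crate A + crate C: weight 6 + 6 + 2 = 14 ≤ 14, value 14 + 3 + 12 = 29.
crate H + crate C: weight 6 + 2 = 8 ≤ 14, value 14 + 12 = 26.
Best is crate H, crate A, and crate C with total value 29.

29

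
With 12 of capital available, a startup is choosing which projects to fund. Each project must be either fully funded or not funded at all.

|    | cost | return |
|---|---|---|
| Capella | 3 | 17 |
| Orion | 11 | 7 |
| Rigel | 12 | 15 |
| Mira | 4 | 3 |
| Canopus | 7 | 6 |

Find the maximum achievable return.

Allowing fractional choices, the relaxed optimum would be about 28.2, but projects are indivisible.
Capella + Mira: cost 3 + 4 = 7 ≤ 12, return 17 + 3 = 20.
Capella: cost 3 ≤ 12, return 17.
Capella + Canopus: cost 3 + 7 = 10 ≤ 12, return 17 + 6 = 23.
Best is Capella and Canopus with total return 23.

23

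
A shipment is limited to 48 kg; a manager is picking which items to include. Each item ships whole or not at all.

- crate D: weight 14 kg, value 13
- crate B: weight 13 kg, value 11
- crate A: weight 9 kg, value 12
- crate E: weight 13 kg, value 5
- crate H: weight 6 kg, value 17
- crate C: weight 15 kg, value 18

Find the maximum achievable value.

Allowing fractional choices, the relaxed optimum would be about 63.4, but items are indivisible.
crate D + crate A + crate H + crate C: weight 14 + 9 + 6 + 15 = 44 ≤ 48, value 13 + 12 + 17 + 18 = 60.
crate B + crate A + crate H + crate C: weight 13 + 9 + 6 + 15 = 43 ≤ 48, value 11 + 12 + 17 + 18 = 58.
crate D + crate B + crate H + crate C: weight 14 + 13 + 6 + 15 = 48 ≤ 48, value 13 + 11 + 17 + 18 = 59.
Best is crate D, crate A, crate H, and crate C with total value 60.

60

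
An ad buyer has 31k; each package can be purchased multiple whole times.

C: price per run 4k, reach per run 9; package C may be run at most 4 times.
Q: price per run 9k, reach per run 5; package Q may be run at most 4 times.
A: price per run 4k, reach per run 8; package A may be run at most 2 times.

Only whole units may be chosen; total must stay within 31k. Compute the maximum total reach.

52

This is a bounded integer knapsack.
C has the best ratio (9/4); taking only C gives at most 4×9 = 36 (stopped by the supply cap of 4).
Mixing does better — 4×C and 2×A: price 24 ≤ 31, reach 4·9 + 2·8 = 52.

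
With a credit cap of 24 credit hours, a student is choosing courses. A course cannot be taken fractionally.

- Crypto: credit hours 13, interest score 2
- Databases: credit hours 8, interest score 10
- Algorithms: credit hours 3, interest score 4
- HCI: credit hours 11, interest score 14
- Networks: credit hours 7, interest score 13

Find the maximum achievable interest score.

Take Algorithms, HCI, and Networks: credit hours 3 + 11 + 7 = 21 ≤ 24, interest score 4 + 14 + 13 = 31.
No other feasible combination does better.

31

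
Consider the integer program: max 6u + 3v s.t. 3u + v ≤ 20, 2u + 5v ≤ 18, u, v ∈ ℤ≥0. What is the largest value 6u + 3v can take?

(u,v)=(6,1) is feasible, giving 39.
(u,v)=(6,0) is feasible, giving 36.
(u,v)=(5,1) is feasible, giving 33.
(u,v)=(5,0) is feasible, giving 30.
No feasible integer point exceeds 39.

39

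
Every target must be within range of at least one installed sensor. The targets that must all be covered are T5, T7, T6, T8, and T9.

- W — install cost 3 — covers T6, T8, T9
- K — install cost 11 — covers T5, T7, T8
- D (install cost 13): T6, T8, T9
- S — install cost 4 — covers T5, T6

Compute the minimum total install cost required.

14

This is an integer covering problem.
The greedy cost-per-new-target heuristic would pick W, S, and K for 18, but a cheaper cover exists.
Choose W and K: together they cover T5, T7, T6, T8, T9 — every target.
Total install cost: 3 + 11 = 14.
No cover costs less than 14.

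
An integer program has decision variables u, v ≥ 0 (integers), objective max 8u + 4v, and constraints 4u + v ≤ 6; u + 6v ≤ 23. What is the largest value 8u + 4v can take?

Relaxing integrality, the LP optimum is 19.48 at (u,v) = (0.565, 3.74), which is not an integer point.
(u,v)=(1,2): 4·1+1·2=6≤6, 1·1+6·2=13≤23, objective 16.
(u,v)=(1,1): 4·1+1·1=5≤6, 1·1+6·1=7≤23, objective 12.
(u,v)=(0,3): 4·0+1·3=3≤6, 1·0+6·3=18≤23, objective 12.
(u,v)=(0,2): 4·0+1·2=2≤6, 1·0+6·2=12≤23, objective 8.
No feasible integer point exceeds 16.

16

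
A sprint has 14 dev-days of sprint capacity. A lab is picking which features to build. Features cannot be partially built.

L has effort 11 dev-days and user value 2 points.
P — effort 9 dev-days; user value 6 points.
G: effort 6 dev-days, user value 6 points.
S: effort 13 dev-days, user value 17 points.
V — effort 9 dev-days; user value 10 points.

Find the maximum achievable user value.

G: effort 6 ≤ 14, user value 6.
S: effort 13 ≤ 14, user value 17.
V: effort 9 ≤ 14, user value 10.
Best is S with total user value 17.

17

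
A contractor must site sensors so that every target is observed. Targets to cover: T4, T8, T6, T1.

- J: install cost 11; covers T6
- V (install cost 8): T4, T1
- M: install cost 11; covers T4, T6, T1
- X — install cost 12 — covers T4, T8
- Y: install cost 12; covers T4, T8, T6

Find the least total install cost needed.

20

The greedy cost-per-new-target heuristic would pick M and X for 23, but a cheaper cover exists.
Choose V and Y: together they cover T4, T8, T6, T1 — every target.
Total install cost: 8 + 12 = 20.
No cover costs less than 20.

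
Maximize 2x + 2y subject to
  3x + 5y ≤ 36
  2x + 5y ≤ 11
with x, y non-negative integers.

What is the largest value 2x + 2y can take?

The continuous relaxation peaks at (5.5, 0) with value 11.00; rounding to a feasible lattice point costs some objective.
(x,y)=(5,0): 3·5+5·0=15≤36, 2·5+5·0=10≤11, objective 10.
(x,y)=(4,0): 3·4+5·0=12≤36, 2·4+5·0=8≤11, objective 8.
The best lattice point is (5,0), giving 10.

10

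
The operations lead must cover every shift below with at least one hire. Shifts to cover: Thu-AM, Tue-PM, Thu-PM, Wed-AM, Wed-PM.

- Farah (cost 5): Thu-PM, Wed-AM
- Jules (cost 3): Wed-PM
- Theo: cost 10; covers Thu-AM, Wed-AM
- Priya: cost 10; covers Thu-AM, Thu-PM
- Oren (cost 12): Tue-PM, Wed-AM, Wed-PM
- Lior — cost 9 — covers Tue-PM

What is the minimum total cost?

Choose Priya and Oren: together they cover Thu-AM, Tue-PM, Thu-PM, Wed-AM, Wed-PM — every shift.
Total cost: 10 + 12 = 22.

22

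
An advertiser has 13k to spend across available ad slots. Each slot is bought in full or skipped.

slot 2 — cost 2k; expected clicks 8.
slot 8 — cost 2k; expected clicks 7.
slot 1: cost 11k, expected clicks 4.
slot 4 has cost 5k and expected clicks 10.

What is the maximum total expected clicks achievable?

25

slot 8 + slot 4: cost 2 + 5 = 7 ≤ 13, expected clicks 7 + 10 = 17.
slot 2 + slot 4: cost 2 + 5 = 7 ≤ 13, expected clicks 8 + 10 = 18.
slot 2 + slot 8 + slot 4: cost 2 + 2 + 5 = 9 ≤ 13, expected clicks 8 + 7 + 10 = 25.
Best is slot 2, slot 8, and slot 4 with total expected clicks 25.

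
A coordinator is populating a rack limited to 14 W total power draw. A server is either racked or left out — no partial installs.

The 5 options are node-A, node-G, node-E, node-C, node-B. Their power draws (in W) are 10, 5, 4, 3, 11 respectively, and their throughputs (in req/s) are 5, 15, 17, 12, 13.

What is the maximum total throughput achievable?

44

This is an integer program with binary decision variables.
Take node-G, node-E, and node-C: power draw 5 + 4 + 3 = 12 ≤ 14, throughput 15 + 17 + 12 = 44.
No other feasible combination does better.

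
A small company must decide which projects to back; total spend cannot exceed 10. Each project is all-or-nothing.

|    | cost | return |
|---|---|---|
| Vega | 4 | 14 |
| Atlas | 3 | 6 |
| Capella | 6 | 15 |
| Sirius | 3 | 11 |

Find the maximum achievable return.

This is an integer program with binary decision variables.
Allowing fractional choices, the relaxed optimum would be about 32.5, but projects are indivisible.
Vega + Capella: cost 4 + 6 = 10 ≤ 10, return 14 + 15 = 29.
Vega + Atlas + Sirius: cost 4 + 3 + 3 = 10 ≤ 10, return 14 + 6 + 11 = 31.
Best is Vega, Atlas, and Sirius with total return 31.

31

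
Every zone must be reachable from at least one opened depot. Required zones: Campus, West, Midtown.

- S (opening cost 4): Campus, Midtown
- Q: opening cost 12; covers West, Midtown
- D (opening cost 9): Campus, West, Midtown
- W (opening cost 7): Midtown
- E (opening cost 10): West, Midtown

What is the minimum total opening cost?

9

The greedy cost-per-new-zone heuristic would pick S and D for 13, but a cheaper cover exists.
D alone covers Campus, West, Midtown — every zone.
Total opening cost: 9.
No cover costs less than 9.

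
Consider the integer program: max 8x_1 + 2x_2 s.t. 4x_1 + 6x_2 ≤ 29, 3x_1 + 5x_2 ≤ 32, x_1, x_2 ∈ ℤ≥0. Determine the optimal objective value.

56

(x_1,x_2)=(7,0) is feasible, giving 56.
(x_1,x_2)=(6,0) is feasible, giving 48.
The best lattice point is (7,0), giving 56.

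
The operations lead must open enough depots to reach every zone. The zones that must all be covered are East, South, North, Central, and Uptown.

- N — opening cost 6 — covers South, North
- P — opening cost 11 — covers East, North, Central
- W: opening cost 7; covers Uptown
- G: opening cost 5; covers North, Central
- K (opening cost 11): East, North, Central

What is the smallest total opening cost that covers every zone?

24

This is an integer covering problem.
The greedy cost-per-new-zone heuristic would pick G, N, W, and P for 29, but a cheaper cover exists.
Choose N, P, and W: together they cover East, South, North, Central, Uptown — every zone.
Total opening cost: 6 + 11 + 7 = 24.
No cover costs less than 24.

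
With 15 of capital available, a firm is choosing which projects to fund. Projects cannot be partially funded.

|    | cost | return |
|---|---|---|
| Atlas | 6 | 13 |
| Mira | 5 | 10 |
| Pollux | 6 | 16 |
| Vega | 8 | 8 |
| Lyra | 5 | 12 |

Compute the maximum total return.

29

Treat it as a binary knapsack problem.
Pollux + Lyra: cost 6 + 5 = 11 ≤ 15, return 16 + 12 = 28.
Atlas + Pollux: cost 6 + 6 = 12 ≤ 15, return 13 + 16 = 29.
Mira + Pollux: cost 5 + 6 = 11 ≤ 15, return 10 + 16 = 26.
Best is Atlas and Pollux with total return 29.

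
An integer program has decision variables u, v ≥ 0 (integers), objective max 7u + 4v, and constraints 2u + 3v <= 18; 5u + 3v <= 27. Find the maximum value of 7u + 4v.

37

(u,v)=(3,4): 2·3+3·4=18≤18, 5·3+3·4=27≤27, objective 37.
(u,v)=(5,0): 2·5+3·0=10≤18, 5·5+3·0=25≤27, objective 35.
(u,v)=(3,3): 2·3+3·3=15≤18, 5·3+3·3=24≤27, objective 33.
(u,v)=(4,1): 2·4+3·1=11≤18, 5·4+3·1=23≤27, objective 32.
The best lattice point is (3,4), giving 37.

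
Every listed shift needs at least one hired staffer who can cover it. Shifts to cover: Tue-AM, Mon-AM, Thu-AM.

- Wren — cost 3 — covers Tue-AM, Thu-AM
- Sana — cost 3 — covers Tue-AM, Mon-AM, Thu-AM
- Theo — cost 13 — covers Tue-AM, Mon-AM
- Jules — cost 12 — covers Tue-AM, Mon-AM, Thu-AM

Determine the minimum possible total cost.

3

Sana alone covers Tue-AM, Mon-AM, Thu-AM — every shift.
Total cost: 3.
No cover costs less than 3.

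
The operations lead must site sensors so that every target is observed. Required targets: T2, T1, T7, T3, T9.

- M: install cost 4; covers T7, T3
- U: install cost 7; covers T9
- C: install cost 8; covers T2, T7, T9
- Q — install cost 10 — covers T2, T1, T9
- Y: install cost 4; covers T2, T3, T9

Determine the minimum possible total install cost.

14

Choose M and Q: together they cover T2, T1, T7, T3, T9 — every target.
Total install cost: 4 + 10 = 14.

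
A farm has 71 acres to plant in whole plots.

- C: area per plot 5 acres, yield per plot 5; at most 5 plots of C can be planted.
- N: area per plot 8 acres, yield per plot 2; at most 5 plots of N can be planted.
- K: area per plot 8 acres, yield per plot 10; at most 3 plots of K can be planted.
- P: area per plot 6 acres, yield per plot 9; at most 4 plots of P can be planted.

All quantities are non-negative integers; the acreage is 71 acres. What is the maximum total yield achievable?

4×C, 3×K, and 4×P: area 68 ≤ 71, yield 4·5 + 3·10 + 4·9 = 86.
3×C, 1×N, 3×K, and 4×P: area 71 ≤ 71, yield 3·5 + 1·2 + 3·10 + 4·9 = 83.
Best is 86.

86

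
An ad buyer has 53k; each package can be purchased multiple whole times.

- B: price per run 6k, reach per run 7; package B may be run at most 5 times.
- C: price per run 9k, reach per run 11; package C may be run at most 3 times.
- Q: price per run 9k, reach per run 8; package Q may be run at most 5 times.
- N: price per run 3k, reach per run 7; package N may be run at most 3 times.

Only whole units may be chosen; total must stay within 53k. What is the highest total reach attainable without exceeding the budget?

71

4×B, 2×C, and 3×N: price 51 ≤ 53, reach 4·7 + 2·11 + 3·7 = 71.
1×B, 3×C, 1×Q, and 3×N: price 51 ≤ 53, reach 1·7 + 3·11 + 1·8 + 3·7 = 69.
Best is 71.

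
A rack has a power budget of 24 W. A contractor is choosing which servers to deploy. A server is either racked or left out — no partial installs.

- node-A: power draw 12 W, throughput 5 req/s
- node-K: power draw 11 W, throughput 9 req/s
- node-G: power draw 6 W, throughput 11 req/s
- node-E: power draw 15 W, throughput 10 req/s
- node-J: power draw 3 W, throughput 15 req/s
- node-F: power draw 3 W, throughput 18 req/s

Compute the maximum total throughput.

This is an integer program with binary decision variables.
node-K + node-G + node-J + node-F: power draw 11 + 6 + 3 + 3 = 23 ≤ 24, throughput 9 + 11 + 15 + 18 = 53.
node-A + node-G + node-J + node-F: power draw 12 + 6 + 3 + 3 = 24 ≤ 24, throughput 5 + 11 + 15 + 18 = 49.
Best is node-K, node-G, node-J, and node-F with total throughput 53.

53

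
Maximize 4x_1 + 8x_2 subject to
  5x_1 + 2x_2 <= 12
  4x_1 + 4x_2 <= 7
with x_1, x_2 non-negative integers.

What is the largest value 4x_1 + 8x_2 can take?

Relaxing integrality, the LP optimum is 14.00 at (x_1,x_2) = (0, 1.75), which is not an integer point.
(x_1,x_2)=(0,1): 5·0+2·1=2≤12, 4·0+4·1=4≤7, objective 8.
(x_1,x_2)=(1,0): 5·1+2·0=5≤12, 4·1+4·0=4≤7, objective 4.
(x_1,x_2)=(0,0): 5·0+2·0=0≤12, 4·0+4·0=0≤7, objective 0.
The best lattice point is (0,1), giving 8.

8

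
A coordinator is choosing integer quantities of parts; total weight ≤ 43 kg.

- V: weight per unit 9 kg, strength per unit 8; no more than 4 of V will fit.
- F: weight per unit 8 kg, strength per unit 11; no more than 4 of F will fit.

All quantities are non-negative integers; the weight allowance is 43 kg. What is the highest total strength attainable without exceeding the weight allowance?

52

1×V and 4×F: weight 41 ≤ 43, strength 1·8 + 4·11 = 52.
2×V and 3×F: weight 42 ≤ 43, strength 2·8 + 3·11 = 49.
Best is 52.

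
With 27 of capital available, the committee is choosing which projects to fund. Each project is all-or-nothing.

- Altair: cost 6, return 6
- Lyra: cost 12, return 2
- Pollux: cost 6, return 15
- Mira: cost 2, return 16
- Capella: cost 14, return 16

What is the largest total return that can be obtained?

Take Pollux, Mira, and Capella: cost 6 + 2 + 14 = 22 ≤ 27, return 15 + 16 + 16 = 47.
No other feasible combination does better.

47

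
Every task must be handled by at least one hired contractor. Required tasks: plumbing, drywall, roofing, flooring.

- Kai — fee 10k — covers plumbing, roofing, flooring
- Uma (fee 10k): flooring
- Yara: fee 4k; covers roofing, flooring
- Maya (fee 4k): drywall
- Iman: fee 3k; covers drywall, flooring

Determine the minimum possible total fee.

The greedy cost-per-new-task heuristic would pick Iman, Yara, and Kai for 17, but a cheaper cover exists.
Choose Kai and Iman: together they cover plumbing, drywall, roofing, flooring — every task.
Total fee: 10 + 3 = 13.
No cover costs less than 13.

13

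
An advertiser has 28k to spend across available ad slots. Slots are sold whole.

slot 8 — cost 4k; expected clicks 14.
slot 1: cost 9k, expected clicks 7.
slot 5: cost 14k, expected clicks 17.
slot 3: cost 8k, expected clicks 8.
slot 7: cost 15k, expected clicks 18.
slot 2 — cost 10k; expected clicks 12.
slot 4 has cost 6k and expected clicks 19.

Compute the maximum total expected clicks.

Take slot 8, slot 3, slot 2, and slot 4: cost 4 + 8 + 10 + 6 = 28 ≤ 28, expected clicks 14 + 8 + 12 + 19 = 53.
No other feasible combination does better.

53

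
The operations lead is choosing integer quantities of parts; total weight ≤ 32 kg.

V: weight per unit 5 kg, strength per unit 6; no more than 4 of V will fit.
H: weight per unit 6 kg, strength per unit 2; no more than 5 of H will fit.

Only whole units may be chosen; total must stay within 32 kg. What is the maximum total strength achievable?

4×V and 1×H: weight 26 ≤ 32, strength 4·6 + 1·2 = 26.
4×V and 2×H: weight 32 ≤ 32, strength 4·6 + 2·2 = 28.
Best is 28.

28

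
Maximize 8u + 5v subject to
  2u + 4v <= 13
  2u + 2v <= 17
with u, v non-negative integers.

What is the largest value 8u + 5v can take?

The continuous relaxation peaks at (6.5, 0) with value 52.00; rounding to a feasible lattice point costs some objective.
(u,v)=(6,0): 2·6+4·0=12≤13, 2·6+2·0=12≤17, objective 48.
(u,v)=(5,0): 2·5+4·0=10≤13, 2·5+2·0=10≤17, objective 40.
The best lattice point is (6,0), giving 48.

48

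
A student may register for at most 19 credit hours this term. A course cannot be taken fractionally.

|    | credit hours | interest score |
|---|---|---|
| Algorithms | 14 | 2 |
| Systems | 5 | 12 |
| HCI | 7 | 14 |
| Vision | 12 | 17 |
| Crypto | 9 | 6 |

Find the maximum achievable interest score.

31

This is a 0-1 knapsack instance.
HCI + Vision: credit hours 7 + 12 = 19 ≤ 19, interest score 14 + 17 = 31.
Systems + HCI: credit hours 5 + 7 = 12 ≤ 19, interest score 12 + 14 = 26.
Systems + Vision: credit hours 5 + 12 = 17 ≤ 19, interest score 12 + 17 = 29.
Best is HCI and Vision with total interest score 31.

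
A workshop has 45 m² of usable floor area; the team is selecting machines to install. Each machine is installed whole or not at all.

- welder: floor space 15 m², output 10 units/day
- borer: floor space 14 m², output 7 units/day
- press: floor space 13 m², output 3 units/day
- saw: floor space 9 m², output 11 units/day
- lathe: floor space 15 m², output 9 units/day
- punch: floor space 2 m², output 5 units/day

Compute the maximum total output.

35

Take welder, saw, lathe, and punch: floor space 15 + 9 + 15 + 2 = 41 ≤ 45, output 10 + 11 + 9 + 5 = 35.
No other feasible combination does better.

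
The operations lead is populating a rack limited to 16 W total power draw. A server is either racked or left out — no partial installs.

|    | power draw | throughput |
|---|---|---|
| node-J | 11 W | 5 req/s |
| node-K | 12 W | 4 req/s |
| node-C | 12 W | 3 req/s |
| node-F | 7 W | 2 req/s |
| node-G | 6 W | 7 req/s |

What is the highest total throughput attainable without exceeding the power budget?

9

This is an integer program with binary decision variables.
node-F + node-G: power draw 7 + 6 = 13 ≤ 16, throughput 2 + 7 = 9.
node-G: power draw 6 ≤ 16, throughput 7.
node-J: power draw 11 ≤ 16, throughput 5.
Best is node-F and node-G with total throughput 9.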